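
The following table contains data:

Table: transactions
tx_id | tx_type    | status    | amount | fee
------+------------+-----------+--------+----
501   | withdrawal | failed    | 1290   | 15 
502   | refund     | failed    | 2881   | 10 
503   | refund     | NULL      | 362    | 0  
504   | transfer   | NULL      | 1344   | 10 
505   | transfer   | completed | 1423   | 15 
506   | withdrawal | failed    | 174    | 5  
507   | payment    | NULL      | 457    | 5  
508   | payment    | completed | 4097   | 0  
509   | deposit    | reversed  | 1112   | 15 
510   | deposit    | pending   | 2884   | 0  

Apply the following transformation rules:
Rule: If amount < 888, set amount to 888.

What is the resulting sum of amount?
17695

Step 1: 3 records have amount < 888
Step 2: These records originally summed to 993
Step 3: After setting to minimum: 3 × 888 = 2664
Step 4: Unaffected records sum: 15031
Step 5: Final sum = 2664 + 15031 = 17695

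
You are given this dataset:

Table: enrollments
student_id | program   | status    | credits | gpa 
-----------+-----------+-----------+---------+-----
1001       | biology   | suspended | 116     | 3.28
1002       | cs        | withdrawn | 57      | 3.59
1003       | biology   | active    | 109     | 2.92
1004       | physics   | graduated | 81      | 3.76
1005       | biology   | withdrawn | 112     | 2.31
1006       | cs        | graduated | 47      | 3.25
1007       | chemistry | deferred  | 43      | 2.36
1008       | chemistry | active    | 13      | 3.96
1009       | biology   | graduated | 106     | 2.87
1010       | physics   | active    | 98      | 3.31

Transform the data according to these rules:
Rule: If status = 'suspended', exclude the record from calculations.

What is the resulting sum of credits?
666

Step 1: Identify records where status = 'suspended'
Step 2: The excluded records sum to 116
Step 3: Original total credits = 782
Step 4: Remaining total = 782 - 116 = 666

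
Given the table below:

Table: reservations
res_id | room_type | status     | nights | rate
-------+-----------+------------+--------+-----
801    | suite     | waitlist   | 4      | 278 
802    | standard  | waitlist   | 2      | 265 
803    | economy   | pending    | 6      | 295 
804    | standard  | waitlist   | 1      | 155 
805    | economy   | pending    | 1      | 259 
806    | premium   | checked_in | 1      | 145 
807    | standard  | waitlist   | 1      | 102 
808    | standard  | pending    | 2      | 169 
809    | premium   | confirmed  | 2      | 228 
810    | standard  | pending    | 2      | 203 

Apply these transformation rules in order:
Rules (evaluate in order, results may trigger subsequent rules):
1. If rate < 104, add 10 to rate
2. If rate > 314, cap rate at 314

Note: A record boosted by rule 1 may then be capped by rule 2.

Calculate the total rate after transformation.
2109

Step 1: Apply rule 1 to records with rate < 104
  - 1 records get bonus of 10
  - Of these, 0 records then exceed 314 and get capped
Step 2: Apply rule 2 to records with rate > 314
  - 0 records (original) are capped
Step 3: Calculate final sum = 2109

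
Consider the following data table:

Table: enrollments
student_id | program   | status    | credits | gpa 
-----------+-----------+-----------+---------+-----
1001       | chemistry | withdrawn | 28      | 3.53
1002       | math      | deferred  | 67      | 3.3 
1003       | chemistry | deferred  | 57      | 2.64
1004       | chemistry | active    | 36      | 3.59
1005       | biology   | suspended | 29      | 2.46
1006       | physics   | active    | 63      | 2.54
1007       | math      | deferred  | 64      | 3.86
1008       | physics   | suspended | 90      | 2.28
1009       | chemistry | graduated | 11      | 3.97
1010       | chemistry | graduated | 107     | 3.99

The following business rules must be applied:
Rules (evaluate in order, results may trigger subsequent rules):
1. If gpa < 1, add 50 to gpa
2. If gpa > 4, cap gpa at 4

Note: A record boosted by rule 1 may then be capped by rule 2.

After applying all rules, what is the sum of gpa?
32.16

Step 1: Apply rule 1 to records with gpa < 1
  - 0 records get bonus of 50
  - Of these, 0 records then exceed 4 and get capped
Step 2: Apply rule 2 to records with gpa > 4
  - 0 records (original) are capped
Step 3: Calculate final sum = 32.16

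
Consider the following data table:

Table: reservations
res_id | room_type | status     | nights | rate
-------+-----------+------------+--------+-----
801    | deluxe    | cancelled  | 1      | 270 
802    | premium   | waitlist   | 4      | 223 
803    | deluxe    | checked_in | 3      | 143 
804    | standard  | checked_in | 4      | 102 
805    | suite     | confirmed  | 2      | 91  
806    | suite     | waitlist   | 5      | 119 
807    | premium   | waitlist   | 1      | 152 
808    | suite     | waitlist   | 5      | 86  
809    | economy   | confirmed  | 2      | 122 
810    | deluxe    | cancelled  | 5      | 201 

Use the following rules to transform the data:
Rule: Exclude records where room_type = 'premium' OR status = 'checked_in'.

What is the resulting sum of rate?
889

Step 1: Find records where room_type = 'premium' OR status = 'checked_in'
Step 2: 4 records match, summing to 620
Step 3: Original sum: 1509
Step 4: Remaining sum = 1509 - 620 = 889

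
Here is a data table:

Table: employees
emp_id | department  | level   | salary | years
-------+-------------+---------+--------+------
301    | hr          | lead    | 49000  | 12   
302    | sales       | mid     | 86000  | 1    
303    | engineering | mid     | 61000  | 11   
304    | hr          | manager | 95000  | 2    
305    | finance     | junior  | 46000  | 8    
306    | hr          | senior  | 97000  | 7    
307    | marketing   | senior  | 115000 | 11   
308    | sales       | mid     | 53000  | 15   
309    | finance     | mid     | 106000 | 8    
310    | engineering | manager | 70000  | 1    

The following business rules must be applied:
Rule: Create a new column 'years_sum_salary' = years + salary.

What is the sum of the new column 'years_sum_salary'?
778076

Step 1: For each record, compute years + salary
Example calculations:
  12 + 49000 = 49012
  1 + 86000 = 86001
  11 + 61000 = 61011
  ...
Step 2: Sum all derived values
Step 3: Total = 778076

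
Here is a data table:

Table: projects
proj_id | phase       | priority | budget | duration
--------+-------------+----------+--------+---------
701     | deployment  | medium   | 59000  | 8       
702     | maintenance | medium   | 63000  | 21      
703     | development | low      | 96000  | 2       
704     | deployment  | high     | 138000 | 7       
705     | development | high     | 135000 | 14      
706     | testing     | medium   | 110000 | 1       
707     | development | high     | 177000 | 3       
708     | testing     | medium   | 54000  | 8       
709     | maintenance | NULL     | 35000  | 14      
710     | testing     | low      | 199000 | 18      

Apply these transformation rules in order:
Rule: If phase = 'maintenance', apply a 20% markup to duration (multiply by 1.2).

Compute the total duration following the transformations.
103.0

Step 1: Records with phase = 'maintenance' have total duration = 35
Step 2: Apply multiplier: 35 × 1.2 = 42.0
Step 3: Other records total: 61
Step 4: Final sum = 42.0 + 61 = 103.0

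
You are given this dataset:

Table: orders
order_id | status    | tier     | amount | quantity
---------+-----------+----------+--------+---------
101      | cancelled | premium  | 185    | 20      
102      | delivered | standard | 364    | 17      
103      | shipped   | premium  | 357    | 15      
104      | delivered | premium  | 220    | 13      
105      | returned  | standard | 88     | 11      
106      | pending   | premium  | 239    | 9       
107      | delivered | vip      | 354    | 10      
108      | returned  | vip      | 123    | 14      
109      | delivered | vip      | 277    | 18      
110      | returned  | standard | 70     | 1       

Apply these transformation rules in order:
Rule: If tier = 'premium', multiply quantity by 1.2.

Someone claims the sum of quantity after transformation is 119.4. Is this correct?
No, the correct result is 139.4.

Step 1: Calculate the correct sum after transformation
Step 2: Apply multiplier 1.2 to records where tier = 'premium'
Step 3: Correct result = 139.4
Step 4: Claimed result = 119.4
Step 5: 139.4 ≠ 119.4
Conclusion: The claimed result is incorrect. The correct answer is 139.4.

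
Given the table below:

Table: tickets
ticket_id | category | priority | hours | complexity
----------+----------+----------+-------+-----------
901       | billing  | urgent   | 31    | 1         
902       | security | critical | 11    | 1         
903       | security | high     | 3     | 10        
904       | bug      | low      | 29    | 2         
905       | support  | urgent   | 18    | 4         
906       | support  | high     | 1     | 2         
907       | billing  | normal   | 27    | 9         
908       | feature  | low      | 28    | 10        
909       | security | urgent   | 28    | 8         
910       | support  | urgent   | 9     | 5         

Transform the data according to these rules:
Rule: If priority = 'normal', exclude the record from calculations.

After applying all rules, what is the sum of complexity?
43

Step 1: Identify records where priority = 'normal'
Step 2: The excluded records sum to 9
Step 3: Original total complexity = 52
Step 4: Remaining total = 52 - 9 = 43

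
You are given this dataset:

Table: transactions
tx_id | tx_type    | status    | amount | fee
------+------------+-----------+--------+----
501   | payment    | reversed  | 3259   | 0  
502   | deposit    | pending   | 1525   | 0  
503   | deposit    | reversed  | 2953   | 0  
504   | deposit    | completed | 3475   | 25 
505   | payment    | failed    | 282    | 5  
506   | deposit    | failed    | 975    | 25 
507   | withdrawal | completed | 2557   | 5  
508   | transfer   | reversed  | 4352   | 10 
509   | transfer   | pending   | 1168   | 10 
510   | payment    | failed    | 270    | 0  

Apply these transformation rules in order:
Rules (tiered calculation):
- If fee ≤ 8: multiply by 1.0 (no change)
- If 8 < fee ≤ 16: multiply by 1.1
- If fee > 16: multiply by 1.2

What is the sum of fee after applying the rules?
92.0

Step 1: Tier 1 (fee ≤ 8): 6 records, sum = 10 × 1.0 = 10.0
Step 2: Tier 2 (8 < fee ≤ 16): 2 records, sum = 20 × 1.1 = 22.0
Step 3: Tier 3 (fee > 16): 2 records, sum = 50 × 1.2 = 60.0
Step 4: Final sum = 10.0 + 22.0 + 60.0 = 92.0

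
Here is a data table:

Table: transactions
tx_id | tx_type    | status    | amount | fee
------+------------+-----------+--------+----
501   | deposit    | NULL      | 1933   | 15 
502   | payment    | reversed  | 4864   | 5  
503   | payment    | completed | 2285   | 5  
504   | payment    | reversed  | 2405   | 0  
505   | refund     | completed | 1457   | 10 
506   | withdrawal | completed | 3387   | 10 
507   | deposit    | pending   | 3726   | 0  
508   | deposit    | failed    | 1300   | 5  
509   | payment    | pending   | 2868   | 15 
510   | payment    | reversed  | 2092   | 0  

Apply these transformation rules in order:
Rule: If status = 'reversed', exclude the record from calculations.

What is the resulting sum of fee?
60

Step 1: Identify records where status = 'reversed'
Step 2: The excluded records sum to 5
Step 3: Original total fee = 65
Step 4: Remaining total = 65 - 5 = 60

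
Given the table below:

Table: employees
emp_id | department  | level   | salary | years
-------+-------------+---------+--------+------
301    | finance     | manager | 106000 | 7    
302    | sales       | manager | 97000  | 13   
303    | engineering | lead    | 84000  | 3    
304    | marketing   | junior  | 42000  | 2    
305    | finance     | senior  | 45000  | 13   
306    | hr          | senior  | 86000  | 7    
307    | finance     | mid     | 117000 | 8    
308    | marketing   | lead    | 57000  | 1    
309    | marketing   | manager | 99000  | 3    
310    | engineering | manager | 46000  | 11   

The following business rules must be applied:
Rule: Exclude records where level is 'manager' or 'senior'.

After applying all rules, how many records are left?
4

Step 1: Count records to exclude
  - 4 (manager) + 2 (senior) = 6 records
Step 2: Total records: 10
Step 3: Remaining = 10 - 6 = 4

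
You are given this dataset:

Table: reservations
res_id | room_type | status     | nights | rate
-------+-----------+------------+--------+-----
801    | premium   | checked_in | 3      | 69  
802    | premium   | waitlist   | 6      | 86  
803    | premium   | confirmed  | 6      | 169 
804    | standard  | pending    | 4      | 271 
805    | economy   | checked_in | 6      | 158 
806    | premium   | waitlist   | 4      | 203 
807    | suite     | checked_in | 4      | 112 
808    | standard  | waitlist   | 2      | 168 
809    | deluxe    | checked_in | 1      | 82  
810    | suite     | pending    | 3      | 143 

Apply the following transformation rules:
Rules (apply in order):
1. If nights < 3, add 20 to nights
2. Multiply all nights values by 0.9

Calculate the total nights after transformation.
71.1

Step 1: Apply Rule 1 - Add 20 to records with nights < 3
  - 2 records affected: 3 + (2 × 20) = 43
  - Unaffected records: 36
  - Sum after Rule 1: 79
Step 2: Apply Rule 2 - Multiply all by 0.9
  - 79 × 0.9 = 71.1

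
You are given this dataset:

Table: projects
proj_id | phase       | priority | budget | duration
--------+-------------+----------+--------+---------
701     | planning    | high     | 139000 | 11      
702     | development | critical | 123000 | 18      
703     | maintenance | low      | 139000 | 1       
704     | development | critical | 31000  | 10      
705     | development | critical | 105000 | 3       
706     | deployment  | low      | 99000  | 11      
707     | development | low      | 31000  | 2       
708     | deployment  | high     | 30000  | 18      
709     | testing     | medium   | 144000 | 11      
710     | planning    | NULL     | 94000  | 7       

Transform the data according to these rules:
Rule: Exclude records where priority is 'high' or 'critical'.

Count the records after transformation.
5

Step 1: Count records to exclude
  - 2 (high) + 3 (critical) = 5 records
Step 2: Total records: 10
Step 3: Remaining = 10 - 5 = 5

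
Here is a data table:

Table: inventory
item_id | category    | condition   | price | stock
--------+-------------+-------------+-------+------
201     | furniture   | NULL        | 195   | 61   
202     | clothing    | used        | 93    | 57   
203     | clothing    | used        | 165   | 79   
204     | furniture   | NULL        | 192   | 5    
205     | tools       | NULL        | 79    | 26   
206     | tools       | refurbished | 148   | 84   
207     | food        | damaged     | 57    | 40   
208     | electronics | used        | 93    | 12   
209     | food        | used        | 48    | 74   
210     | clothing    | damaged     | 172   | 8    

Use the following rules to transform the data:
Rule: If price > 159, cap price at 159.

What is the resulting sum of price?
1154

Step 1: 4 records have price > 159
Step 2: These records originally summed to 724
Step 3: After capping: 4 × 159 = 636
Step 4: Unaffected records sum: 518
Step 5: Final sum = 636 + 518 = 1154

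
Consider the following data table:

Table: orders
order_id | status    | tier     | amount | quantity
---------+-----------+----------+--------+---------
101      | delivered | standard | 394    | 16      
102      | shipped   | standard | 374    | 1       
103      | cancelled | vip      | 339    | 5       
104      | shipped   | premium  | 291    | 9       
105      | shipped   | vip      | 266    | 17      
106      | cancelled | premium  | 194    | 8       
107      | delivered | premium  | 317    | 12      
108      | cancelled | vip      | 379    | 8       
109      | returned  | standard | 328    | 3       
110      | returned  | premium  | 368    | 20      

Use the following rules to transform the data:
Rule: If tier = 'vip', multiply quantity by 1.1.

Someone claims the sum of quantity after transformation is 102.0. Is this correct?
Yes, the result is correct.

Step 1: Calculate the correct sum after transformation
Step 2: Apply multiplier 1.1 to records where tier = 'vip'
Step 3: Correct result = 102.0
Step 4: Claimed result = 102.0
Step 5: 102.0 = 102.0 ✓
Conclusion: The claimed result is correct.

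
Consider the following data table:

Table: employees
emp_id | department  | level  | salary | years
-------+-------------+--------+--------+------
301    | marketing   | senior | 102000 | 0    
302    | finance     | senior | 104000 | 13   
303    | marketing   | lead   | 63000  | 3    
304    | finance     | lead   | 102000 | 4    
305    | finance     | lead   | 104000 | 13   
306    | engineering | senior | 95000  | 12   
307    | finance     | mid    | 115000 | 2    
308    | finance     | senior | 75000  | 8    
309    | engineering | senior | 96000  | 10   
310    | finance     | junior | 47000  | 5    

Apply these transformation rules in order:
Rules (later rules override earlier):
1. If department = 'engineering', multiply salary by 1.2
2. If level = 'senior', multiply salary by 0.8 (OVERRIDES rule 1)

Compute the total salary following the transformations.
808600.0

Step 1: Rule 2 takes priority for records with level = 'senior'
  - 5 records: 472000 × 0.8 = 377600.0
Step 2: Rule 1 applies to remaining records with department = 'engineering'
  - 0 records: 0 × 1.2 = 0.0
Step 3: Other records unchanged: 431000
Step 4: Final sum = 377600.0 + 0.0 + 431000 = 808600.0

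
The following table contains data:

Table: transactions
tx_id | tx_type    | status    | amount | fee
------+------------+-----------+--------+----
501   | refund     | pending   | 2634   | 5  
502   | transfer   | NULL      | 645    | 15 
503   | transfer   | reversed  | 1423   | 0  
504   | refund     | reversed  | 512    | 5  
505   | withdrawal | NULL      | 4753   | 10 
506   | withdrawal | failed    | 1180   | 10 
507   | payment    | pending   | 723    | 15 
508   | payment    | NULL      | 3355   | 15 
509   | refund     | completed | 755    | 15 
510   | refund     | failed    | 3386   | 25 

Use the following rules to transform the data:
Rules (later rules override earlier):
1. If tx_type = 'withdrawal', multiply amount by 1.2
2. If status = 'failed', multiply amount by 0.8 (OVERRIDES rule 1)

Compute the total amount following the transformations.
19403.4

Step 1: Rule 2 takes priority for records with status = 'failed'
  - 2 records: 4566 × 0.8 = 3652.8
Step 2: Rule 1 applies to remaining records with tx_type = 'withdrawal'
  - 1 records: 4753 × 1.2 = 5703.6
Step 3: Other records unchanged: 10047
Step 4: Final sum = 3652.8 + 5703.6 + 10047 = 19403.4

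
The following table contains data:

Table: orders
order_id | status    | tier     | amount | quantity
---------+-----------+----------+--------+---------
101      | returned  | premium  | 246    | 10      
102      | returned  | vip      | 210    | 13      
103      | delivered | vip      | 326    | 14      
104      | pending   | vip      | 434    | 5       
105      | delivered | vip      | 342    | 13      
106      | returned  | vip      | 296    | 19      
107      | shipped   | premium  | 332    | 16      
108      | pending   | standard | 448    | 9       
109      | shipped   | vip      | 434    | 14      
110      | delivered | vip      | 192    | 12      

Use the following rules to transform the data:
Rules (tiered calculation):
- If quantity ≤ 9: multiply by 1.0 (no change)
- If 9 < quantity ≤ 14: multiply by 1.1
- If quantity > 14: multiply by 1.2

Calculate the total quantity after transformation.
139.6

Step 1: Tier 1 (quantity ≤ 9): 2 records, sum = 14 × 1.0 = 14.0
Step 2: Tier 2 (9 < quantity ≤ 14): 6 records, sum = 76 × 1.1 = 83.6
Step 3: Tier 3 (quantity > 14): 2 records, sum = 35 × 1.2 = 42.0
Step 4: Final sum = 14.0 + 83.6 + 42.0 = 139.6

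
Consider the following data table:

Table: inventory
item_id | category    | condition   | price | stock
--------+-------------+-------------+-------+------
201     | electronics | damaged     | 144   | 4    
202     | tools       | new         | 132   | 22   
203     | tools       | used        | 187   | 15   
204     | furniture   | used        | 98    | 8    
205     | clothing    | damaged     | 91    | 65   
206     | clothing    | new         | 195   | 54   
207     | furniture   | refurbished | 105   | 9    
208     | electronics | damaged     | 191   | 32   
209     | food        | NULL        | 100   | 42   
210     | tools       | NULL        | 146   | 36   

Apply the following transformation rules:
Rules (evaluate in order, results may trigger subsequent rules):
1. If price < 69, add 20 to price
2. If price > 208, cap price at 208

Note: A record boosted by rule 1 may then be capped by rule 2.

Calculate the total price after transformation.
1389

Step 1: Apply rule 1 to records with price < 69
  - 0 records get bonus of 20
  - Of these, 0 records then exceed 208 and get capped
Step 2: Apply rule 2 to records with price > 208
  - 0 records (original) are capped
Step 3: Calculate final sum = 1389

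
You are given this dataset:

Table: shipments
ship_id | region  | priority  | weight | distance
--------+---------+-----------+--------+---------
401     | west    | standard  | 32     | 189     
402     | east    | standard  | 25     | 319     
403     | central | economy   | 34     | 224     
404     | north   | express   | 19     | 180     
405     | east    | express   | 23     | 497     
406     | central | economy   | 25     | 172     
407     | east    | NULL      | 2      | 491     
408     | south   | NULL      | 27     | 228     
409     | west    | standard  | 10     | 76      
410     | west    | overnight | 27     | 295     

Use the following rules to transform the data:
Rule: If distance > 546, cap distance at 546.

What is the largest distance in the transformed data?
497

Step 1: Original maximum distance = 497
Step 2: Check cap of 546 against maximum
Step 3: No records exceed the cap (max 497 <= cap 546), so no capping applies
Step 4: Maximum after transformation = 497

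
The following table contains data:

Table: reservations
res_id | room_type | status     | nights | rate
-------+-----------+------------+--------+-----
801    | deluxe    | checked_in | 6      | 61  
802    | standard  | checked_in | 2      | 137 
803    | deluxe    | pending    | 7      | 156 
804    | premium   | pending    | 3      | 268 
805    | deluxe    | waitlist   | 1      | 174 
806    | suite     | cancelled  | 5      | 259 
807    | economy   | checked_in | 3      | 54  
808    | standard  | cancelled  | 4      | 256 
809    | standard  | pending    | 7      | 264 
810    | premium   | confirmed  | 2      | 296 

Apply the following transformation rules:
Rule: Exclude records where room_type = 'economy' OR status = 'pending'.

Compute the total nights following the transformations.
20

Step 1: Find records where room_type = 'economy' OR status = 'pending'
Step 2: 4 records match, summing to 20
Step 3: Original sum: 40
Step 4: Remaining sum = 40 - 20 = 20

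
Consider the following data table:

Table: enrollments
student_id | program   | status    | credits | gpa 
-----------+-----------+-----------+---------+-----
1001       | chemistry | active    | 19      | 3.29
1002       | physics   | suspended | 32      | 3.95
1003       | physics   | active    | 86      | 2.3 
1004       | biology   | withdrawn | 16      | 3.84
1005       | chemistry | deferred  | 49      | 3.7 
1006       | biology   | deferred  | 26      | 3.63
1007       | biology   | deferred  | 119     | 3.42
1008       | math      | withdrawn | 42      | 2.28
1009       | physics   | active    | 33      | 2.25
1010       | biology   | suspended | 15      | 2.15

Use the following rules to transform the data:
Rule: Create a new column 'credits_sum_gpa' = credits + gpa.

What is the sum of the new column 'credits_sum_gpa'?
467.81

Step 1: For each record, compute credits + gpa
Example calculations:
  19 + 3.29 = 22.29
  32 + 3.95 = 35.95
  86 + 2.3 = 88.3
  ...
Step 2: Sum all derived values
Step 3: Total = 467.81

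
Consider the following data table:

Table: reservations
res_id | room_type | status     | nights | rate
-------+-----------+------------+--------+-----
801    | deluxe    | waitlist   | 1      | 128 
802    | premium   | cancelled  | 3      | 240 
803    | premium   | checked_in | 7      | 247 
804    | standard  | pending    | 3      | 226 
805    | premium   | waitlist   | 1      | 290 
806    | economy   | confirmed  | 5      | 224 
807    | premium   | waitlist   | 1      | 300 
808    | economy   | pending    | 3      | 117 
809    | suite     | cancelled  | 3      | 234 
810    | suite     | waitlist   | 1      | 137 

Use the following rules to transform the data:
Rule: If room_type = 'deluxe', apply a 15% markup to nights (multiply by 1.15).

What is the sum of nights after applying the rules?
28.15

Step 1: Records with room_type = 'deluxe' have total nights = 1
Step 2: Apply multiplier: 1 × 1.15 = 1.15
Step 3: Other records total: 27
Step 4: Final sum = 1.15 + 27 = 28.15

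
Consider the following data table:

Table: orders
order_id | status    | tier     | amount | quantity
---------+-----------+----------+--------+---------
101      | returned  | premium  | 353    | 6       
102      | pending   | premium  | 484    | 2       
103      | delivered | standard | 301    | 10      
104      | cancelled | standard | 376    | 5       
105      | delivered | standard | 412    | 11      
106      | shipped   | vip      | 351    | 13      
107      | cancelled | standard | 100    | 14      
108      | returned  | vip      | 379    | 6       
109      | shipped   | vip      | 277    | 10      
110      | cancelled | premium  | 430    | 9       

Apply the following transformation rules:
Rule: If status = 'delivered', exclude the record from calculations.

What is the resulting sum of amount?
2750

Step 1: Identify records where status = 'delivered'
Step 2: The excluded records sum to 713
Step 3: Original total amount = 3463
Step 4: Remaining total = 3463 - 713 = 2750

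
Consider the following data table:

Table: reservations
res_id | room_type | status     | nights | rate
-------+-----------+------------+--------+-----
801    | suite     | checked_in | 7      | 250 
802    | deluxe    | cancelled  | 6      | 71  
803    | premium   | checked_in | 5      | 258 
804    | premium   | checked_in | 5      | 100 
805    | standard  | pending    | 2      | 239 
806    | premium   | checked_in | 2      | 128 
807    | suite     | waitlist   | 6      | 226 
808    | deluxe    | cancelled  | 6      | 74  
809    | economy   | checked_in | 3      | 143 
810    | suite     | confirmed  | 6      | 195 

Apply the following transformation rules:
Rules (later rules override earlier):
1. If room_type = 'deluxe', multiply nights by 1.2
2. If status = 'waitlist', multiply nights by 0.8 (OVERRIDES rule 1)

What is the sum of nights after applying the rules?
49.2

Step 1: Rule 2 takes priority for records with status = 'waitlist'
  - 1 records: 6 × 0.8 = 4.8
Step 2: Rule 1 applies to remaining records with room_type = 'deluxe'
  - 2 records: 12 × 1.2 = 14.4
Step 3: Other records unchanged: 30
Step 4: Final sum = 4.8 + 14.4 + 30 = 49.2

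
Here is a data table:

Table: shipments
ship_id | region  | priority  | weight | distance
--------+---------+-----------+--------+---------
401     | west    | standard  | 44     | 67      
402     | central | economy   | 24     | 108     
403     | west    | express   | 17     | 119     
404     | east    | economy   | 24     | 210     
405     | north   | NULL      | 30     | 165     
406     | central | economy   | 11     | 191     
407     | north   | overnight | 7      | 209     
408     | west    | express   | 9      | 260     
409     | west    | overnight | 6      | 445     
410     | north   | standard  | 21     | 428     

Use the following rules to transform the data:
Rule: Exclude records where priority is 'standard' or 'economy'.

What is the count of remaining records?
5

Step 1: Count records to exclude
  - 2 (standard) + 3 (economy) = 5 records
Step 2: Total records: 10
Step 3: Remaining = 10 - 5 = 5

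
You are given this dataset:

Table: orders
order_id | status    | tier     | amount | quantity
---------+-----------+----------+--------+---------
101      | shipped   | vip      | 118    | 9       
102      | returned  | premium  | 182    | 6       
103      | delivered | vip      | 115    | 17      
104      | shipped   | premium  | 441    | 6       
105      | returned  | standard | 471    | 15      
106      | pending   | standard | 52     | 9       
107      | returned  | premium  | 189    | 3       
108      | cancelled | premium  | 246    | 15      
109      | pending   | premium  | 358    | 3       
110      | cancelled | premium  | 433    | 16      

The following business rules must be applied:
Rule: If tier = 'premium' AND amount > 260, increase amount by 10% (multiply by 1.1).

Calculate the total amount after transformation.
2728.2

Step 1: Find records where tier = 'premium' AND amount > 260
Step 2: 3 records match, summing to 1232
Step 3: After multiplier: 1232 × 1.1 = 1355.2
Step 4: Unaffected records sum: 1373
Step 5: Final sum = 1355.2 + 1373 = 2728.2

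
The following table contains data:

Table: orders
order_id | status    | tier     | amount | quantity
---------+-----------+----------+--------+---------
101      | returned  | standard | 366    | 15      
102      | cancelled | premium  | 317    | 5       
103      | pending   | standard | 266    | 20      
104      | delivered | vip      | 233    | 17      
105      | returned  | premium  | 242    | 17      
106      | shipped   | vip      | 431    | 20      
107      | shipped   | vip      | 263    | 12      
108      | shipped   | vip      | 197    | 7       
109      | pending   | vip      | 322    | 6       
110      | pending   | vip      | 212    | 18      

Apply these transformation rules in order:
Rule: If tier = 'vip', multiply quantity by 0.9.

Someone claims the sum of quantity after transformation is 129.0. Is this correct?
Yes, the result is correct.

Step 1: Calculate the correct sum after transformation
Step 2: Apply multiplier 0.9 to records where tier = 'vip'
Step 3: Correct result = 129.0
Step 4: Claimed result = 129.0
Step 5: 129.0 = 129.0 ✓
Conclusion: The claimed result is correct.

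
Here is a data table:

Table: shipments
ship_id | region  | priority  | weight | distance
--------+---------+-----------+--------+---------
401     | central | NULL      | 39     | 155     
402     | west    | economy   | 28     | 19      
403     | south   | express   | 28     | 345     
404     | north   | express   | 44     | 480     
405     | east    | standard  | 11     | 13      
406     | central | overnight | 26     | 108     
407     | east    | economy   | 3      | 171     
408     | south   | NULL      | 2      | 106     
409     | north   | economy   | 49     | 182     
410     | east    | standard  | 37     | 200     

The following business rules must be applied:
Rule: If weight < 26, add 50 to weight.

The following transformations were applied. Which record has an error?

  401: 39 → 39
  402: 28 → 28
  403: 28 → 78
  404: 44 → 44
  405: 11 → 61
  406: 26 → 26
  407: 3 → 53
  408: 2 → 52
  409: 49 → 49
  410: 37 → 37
Record 403 has an error. The correct transformed value should be 28, not 78.

Step 1: Check each record against the rule
Step 2: Record 403 has weight = 28
Step 3: Since 28 >= 26, the bonus should not have been applied
Step 4: Correct value = 28, but claimed value = 78
Conclusion: Record 403 has the error.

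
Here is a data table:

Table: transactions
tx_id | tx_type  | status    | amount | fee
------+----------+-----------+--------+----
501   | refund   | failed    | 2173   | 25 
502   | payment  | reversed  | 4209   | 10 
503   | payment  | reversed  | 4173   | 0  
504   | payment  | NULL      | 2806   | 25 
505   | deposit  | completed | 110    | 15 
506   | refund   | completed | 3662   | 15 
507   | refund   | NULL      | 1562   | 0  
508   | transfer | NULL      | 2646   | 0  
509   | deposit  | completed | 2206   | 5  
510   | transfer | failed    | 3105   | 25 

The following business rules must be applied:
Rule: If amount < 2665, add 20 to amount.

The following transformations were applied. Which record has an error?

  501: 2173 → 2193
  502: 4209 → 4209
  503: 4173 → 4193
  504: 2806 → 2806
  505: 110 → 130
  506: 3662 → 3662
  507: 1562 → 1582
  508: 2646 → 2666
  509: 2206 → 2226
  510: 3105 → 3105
Record 503 has an error. The correct transformed value should be 4173, not 4193.

Step 1: Check each record against the rule
Step 2: Record 503 has amount = 4173
Step 3: Since 4173 >= 2665, the bonus should not have been applied
Step 4: Correct value = 4173, but claimed value = 4193
Conclusion: Record 503 has the error.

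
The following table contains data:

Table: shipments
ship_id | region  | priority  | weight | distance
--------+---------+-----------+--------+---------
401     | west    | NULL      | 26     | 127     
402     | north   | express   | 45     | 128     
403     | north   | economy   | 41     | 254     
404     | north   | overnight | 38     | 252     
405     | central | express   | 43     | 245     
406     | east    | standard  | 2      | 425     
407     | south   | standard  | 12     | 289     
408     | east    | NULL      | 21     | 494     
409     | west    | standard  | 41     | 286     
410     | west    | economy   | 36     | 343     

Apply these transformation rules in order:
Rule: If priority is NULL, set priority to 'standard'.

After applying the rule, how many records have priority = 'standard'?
5

Step 1: Count records where priority IS NULL
Step 2: Found 2 records with NULL priority
Step 3: These records will have priority set to 'standard'
Step 4: Records already having priority = 'standard': 3
Step 5: Answer: 2 + 3 = 5 records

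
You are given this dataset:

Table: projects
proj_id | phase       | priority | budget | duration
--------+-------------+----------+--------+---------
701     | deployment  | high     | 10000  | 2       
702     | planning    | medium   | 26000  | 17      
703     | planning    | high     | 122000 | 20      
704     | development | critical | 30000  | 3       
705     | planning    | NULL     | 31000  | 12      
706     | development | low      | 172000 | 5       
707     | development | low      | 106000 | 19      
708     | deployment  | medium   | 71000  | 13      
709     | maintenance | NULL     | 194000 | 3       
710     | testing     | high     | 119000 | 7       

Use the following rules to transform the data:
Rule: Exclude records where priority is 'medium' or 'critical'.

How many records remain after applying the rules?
7

Step 1: Count records to exclude
  - 2 (medium) + 1 (critical) = 3 records
Step 2: Total records: 10
Step 3: Remaining = 10 - 3 = 7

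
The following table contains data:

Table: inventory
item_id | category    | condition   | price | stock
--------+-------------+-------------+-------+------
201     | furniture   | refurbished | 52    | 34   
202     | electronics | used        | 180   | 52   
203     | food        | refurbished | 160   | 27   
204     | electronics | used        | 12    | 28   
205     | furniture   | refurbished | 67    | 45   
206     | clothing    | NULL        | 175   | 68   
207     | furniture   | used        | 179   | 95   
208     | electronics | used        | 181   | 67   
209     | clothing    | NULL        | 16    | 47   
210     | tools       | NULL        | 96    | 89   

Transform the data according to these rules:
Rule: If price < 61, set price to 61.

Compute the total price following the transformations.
1221

Step 1: 3 records have price < 61
Step 2: These records originally summed to 80
Step 3: After setting to minimum: 3 × 61 = 183
Step 4: Unaffected records sum: 1038
Step 5: Final sum = 183 + 1038 = 1221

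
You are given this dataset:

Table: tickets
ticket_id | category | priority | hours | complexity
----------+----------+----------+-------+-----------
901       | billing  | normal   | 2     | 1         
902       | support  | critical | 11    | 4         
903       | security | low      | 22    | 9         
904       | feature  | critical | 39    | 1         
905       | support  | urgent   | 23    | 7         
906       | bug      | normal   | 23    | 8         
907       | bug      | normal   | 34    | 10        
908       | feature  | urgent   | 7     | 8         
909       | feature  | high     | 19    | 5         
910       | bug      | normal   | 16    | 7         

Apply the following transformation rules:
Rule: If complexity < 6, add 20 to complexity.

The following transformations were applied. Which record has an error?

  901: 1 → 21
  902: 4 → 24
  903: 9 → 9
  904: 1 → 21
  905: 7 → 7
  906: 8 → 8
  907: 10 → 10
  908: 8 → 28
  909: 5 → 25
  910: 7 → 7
Record 908 has an error. The correct transformed value should be 8, not 28.

Step 1: Check each record against the rule
Step 2: Record 908 has complexity = 8
Step 3: Since 8 >= 6, the bonus should not have been applied
Step 4: Correct value = 8, but claimed value = 28
Conclusion: Record 908 has the error.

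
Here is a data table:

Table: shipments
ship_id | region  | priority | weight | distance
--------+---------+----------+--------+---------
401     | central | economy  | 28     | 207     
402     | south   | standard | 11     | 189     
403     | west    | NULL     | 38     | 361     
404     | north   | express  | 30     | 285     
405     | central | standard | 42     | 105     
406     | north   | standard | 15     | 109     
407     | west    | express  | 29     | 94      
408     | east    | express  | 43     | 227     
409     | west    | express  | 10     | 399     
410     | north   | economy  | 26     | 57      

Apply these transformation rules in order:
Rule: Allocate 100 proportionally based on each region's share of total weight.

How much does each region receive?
central: 25.74, east: 15.81, north: 26.1, south: 4.04, west: 28.31

Step 1: Calculate total weight = 272
Step 2: Calculate each region's proportion:
  central: 70/272 = 25.74% → 25.74
  east: 43/272 = 15.81% → 15.81
  north: 71/272 = 26.10% → 26.1
  south: 11/272 = 4.04% → 4.04
  west: 77/272 = 28.31% → 28.31
Step 3: Verify: sum of allocations ≈ 100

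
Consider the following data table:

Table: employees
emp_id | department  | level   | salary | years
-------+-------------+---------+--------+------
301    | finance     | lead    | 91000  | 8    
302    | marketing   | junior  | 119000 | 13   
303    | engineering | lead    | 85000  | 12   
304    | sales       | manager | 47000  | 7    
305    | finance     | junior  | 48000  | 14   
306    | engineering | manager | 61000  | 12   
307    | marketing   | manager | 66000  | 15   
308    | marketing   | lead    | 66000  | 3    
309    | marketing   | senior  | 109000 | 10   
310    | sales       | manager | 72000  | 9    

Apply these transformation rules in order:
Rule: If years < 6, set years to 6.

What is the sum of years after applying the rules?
106

Step 1: 1 records have years < 6
Step 2: These records originally summed to 3
Step 3: After setting to minimum: 1 × 6 = 6
Step 4: Unaffected records sum: 100
Step 5: Final sum = 6 + 100 = 106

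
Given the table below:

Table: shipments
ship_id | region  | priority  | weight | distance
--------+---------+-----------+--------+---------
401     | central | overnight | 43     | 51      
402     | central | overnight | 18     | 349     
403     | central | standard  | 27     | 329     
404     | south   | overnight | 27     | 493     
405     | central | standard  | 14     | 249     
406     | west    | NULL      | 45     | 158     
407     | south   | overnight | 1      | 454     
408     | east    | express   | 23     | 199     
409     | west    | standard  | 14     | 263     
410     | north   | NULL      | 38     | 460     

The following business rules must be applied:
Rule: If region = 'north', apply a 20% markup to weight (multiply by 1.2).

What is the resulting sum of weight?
257.6

Step 1: Records with region = 'north' have total weight = 38
Step 2: Apply multiplier: 38 × 1.2 = 45.6
Step 3: Other records total: 212
Step 4: Final sum = 45.6 + 212 = 257.6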